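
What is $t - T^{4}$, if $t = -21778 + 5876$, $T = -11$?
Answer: $-30543$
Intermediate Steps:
$t = -15902$
$t - T^{4} = -15902 - \left(-11\right)^{4} = -15902 - 14641 = -30543$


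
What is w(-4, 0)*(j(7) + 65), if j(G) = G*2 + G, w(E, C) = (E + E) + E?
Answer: -1032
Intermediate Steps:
w(E, C) = 3*E (w(E, C) = 2*E + E = 3*E)
j(G) = 3*G (j(G) = 2*G + G = 3*G)
w(-4, 0)*(j(7) + 65) = (3*(-4))*(3*7 + 65) = -12*(21 + 65) = -12*86 = -1032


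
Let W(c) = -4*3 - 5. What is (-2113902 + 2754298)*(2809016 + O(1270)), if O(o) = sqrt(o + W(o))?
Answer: 1798882610336 + 640396*sqrt(1253) ≈ 1.7989e+12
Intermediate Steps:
W(c) = -17 (W(c) = -12 - 5 = -17)
O(o) = sqrt(-17 + o) (O(o) = sqrt(o - 17) = sqrt(-17 + o))
(-2113902 + 2754298)*(2809016 + O(1270)) = (-2113902 + 2754298)*(2809016 + sqrt(-17 + 1270)) = 640396*(2809016 + sqrt(1253)) = 1798882610336 + 640396*sqrt(1253)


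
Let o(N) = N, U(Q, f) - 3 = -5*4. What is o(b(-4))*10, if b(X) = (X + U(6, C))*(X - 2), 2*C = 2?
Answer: 1260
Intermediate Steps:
C = 1 (C = (½)*2 = 1)
U(Q, f) = -17 (U(Q, f) = 3 - 5*4 = 3 - 20 = -17)
b(X) = (-17 + X)*(-2 + X) (b(X) = (X - 17)*(X - 2) = (-17 + X)*(-2 + X))
o(b(-4))*10 = (34 + (-4)² - 19*(-4))*10 = (34 + 16 + 76)*10 = 126*10 = 1260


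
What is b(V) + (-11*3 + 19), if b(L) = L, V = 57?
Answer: 43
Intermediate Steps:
b(V) + (-11*3 + 19) = 57 + (-11*3 + 19) = 57 + (-33 + 19) = 57 - 14 = 43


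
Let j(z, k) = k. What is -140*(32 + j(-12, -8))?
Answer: -3360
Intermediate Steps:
-140*(32 + j(-12, -8)) = -140*(32 - 8) = -140*24 = -3360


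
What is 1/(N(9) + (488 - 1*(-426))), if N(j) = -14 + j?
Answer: 1/909 ≈ 0.0011001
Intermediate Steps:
1/(N(9) + (488 - 1*(-426))) = 1/((-14 + 9) + (488 - 1*(-426))) = 1/(-5 + (488 + 426)) = 1/(-5 + 914) = 1/909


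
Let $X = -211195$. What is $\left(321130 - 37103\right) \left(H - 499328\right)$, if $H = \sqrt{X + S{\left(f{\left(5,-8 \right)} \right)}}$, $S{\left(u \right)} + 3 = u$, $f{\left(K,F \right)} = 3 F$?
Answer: $-141822633856 + 284027 i \sqrt{211222} \approx -1.4182 \cdot 10^{11} + 1.3054 \cdot 10^{8} i$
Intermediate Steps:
$S{\left(u \right)} = -3 + u$
$H = i \sqrt{211222}$ ($H = \sqrt{-211195 + \left(-3 + 3 \left(-8\right)\right)} = \sqrt{-211195 - 27} = \sqrt{-211222} = i \sqrt{211222} \approx 459.59 i$)
$\left(321130 - 37103\right) \left(H - 499328\right) = \left(321130 - 37103\right) \left(i \sqrt{211222} - 499328\right) = 284027 \left(-499328 + i \sqrt{211222}\right) = -141822633856 + 284027 i \sqrt{211222}$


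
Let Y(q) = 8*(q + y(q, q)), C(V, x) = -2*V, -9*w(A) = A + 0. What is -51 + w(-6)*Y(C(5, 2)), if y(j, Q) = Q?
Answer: -473/3 ≈ -157.67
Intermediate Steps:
w(A) = -A/9 (w(A) = -(A + 0)/9 = -A/9)
Y(q) = 16*q (Y(q) = 8*(q + q) = 8*(2*q) = 16*q)
-51 + w(-6)*Y(C(5, 2)) = -51 + (-⅑*(-6))*(16*(-2*5)) = -51 + 2*(16*(-10))/3 = -51 + (⅔)*(-160) = -51 - 320/3 = -473/3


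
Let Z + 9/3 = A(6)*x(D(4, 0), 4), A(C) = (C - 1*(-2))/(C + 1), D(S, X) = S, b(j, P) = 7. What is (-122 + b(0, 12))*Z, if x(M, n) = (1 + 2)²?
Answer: -5865/7 ≈ -837.86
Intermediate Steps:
x(M, n) = 9 (x(M, n) = 3² = 9)
A(C) = (2 + C)/(1 + C) (A(C) = (C + 2)/(1 + C) = (2 + C)/(1 + C))
Z = 51/7 (Z = -3 + ((2 + 6)/(1 + 6))*9 = -3 + (8/7)*9 = -3 + 72/7 = 51/7 ≈ 7.2857)
(-122 + b(0, 12))*Z = (-122 + 7)*(51/7) = -115*51/7 = -5865/7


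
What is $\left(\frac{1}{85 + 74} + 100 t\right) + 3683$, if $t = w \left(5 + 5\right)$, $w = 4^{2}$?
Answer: $\frac{3129598}{159} \approx 19683.0$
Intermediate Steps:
$w = 16$
$t = 160$ ($t = 16 \left(5 + 5\right) = 16 \cdot 10 = 160$)
$\left(\frac{1}{85 + 74} + 100 t\right) + 3683 = \left(\frac{1}{85 + 74} + 100 \cdot 160\right) + 3683 = \left(\frac{1}{159} + 16000\right) + 3683 = \frac{2544001}{159} + 3683 = \frac{3129598}{159}$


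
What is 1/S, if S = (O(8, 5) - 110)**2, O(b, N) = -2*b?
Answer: 1/15876 ≈ 6.2988e-5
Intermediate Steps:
S = 15876 (S = (-2*8 - 110)**2 = (-16 - 110)**2 = (-126)**2 = 15876)
1/S = 1/15876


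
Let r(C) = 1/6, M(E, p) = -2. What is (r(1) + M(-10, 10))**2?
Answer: 121/36 ≈ 3.3611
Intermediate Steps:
r(C) = 1/6
(r(1) + M(-10, 10))**2 = (1/6 - 2)**2 = (-11/6)**2 = 121/36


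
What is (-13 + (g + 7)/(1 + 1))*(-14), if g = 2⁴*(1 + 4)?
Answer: -427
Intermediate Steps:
g = 80 (g = 16*5 = 80)
(-13 + (g + 7)/(1 + 1))*(-14) = (-13 + (80 + 7)/(1 + 1))*(-14) = (-13 + 87/2)*(-14) = (61/2)*(-14) = -427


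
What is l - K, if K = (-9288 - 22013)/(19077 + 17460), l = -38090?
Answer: -1391663029/36537 ≈ -38089.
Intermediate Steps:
K = -31301/36537 ≈ -0.85669
l - K = -38090 - 1*(-31301/36537) = -38090 + 31301/36537 = -1391663029/36537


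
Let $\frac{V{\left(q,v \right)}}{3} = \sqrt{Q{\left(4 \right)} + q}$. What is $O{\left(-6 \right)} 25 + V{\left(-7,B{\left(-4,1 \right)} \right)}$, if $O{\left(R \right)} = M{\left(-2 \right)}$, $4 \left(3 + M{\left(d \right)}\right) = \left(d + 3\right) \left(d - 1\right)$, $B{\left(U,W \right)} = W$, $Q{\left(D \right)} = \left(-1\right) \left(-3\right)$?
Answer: $- \frac{375}{4} + 6 i \approx -93.75 + 6.0 i$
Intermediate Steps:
$Q{\left(D \right)} = 3$
$M{\left(d \right)} = -3 + \frac{\left(-1 + d\right) \left(3 + d\right)}{4}$ ($M{\left(d \right)} = -3 + \frac{\left(d + 3\right) \left(d - 1\right)}{4} = -3 + \frac{\left(3 + d\right) \left(-1 + d\right)}{4} = -3 + \frac{\left(-1 + d\right) \left(3 + d\right)}{4}$)
$O{\left(R \right)} = - \frac{15}{4}$ ($O{\left(R \right)} = - \frac{15}{4} + \frac{1}{2} \left(-2\right) + \frac{\left(-2\right)^{2}}{4} = - \frac{15}{4} - 1 + \frac{1}{4} \cdot 4 = - \frac{15}{4} - 1 + 1 = - \frac{15}{4}$)
$V{\left(q,v \right)} = 3 \sqrt{3 + q}$
$O{\left(-6 \right)} 25 + V{\left(-7,B{\left(-4,1 \right)} \right)} = \left(- \frac{15}{4}\right) 25 + 3 \sqrt{3 - 7} = - \frac{375}{4} + 3 \sqrt{-4} = - \frac{375}{4} + 3 \cdot 2 i = - \frac{375}{4} + 6 i$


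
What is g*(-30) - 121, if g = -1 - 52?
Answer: 1469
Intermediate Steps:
g = -53
g*(-30) - 121 = -53*(-30) - 121 = 1590 - 121 = 1469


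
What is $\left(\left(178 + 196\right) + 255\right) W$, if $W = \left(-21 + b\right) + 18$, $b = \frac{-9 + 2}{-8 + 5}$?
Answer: $- \frac{1258}{3} \approx -419.33$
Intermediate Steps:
$b = \frac{7}{3}$ ($b = - \frac{7}{-3} = \left(-7\right) \left(- \frac{1}{3}\right) = \frac{7}{3} \approx 2.3333$)
$W = - \frac{2}{3}$ ($W = \left(-21 + \frac{7}{3}\right) + 18 = - \frac{56}{3} + 18 = - \frac{2}{3} \approx -0.66667$)
$\left(\left(178 + 196\right) + 255\right) W = \left(\left(178 + 196\right) + 255\right) \left(- \frac{2}{3}\right) = \left(374 + 255\right) \left(- \frac{2}{3}\right) = 629 \left(- \frac{2}{3}\right) = - \frac{1258}{3}$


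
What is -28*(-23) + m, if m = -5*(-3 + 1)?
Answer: 654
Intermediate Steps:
m = 10 (m = -5*(-2) = 10)
-28*(-23) + m = -28*(-23) + 10 = 644 + 10 = 654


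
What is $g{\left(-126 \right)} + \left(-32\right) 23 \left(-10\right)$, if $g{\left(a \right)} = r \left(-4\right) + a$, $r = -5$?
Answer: $7254$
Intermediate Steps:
$g{\left(a \right)} = 20 + a$ ($g{\left(a \right)} = \left(-5\right) \left(-4\right) + a = 20 + a$)
$g{\left(-126 \right)} + \left(-32\right) 23 \left(-10\right) = \left(20 - 126\right) + \left(-32\right) 23 \left(-10\right) = -106 - -7360 = -106 + 7360 = 7254$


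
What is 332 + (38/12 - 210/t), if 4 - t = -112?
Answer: 29002/87 ≈ 333.36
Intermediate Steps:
t = 116 (t = 4 - 1*(-112) = 4 + 112 = 116)
332 + (38/12 - 210/t) = 332 + (38/12 - 210/116) = 332 + (38*(1/12) - 210*1/116) = 332 + (19/6 - 105/58) = 332 + 118/87 = 29002/87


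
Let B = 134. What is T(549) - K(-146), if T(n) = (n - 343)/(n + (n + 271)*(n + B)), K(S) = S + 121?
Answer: 14015431/560609 ≈ 25.000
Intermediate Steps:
K(S) = 121 + S
T(n) = (-343 + n)/(n + (134 + n)*(271 + n)) (T(n) = (n - 343)/(n + (n + 271)*(n + 134)) = (-343 + n)/(n + (271 + n)*(134 + n)) = (-343 + n)/(n + (134 + n)*(271 + n)))
T(549) - K(-146) = (-343 + 549)/(36314 + 549² + 406*549) - (121 - 146) = 206/(36314 + 301401 + 222894) - 1*(-25) = 206/560609 + 25 = 14015431/560609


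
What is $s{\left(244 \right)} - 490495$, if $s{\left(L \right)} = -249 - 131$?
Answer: $-490875$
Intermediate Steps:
$s{\left(L \right)} = -380$
$s{\left(244 \right)} - 490495 = -380 - 490495 = -490875$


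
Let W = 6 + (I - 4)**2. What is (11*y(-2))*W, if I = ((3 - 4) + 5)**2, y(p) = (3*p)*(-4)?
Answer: 39600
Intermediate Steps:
y(p) = -12*p
I = 16 (I = (-1 + 5)**2 = 4**2 = 16)
W = 150 (W = 6 + (16 - 4)**2 = 6 + 12**2 = 6 + 144 = 150)
(11*y(-2))*W = (11*(-12*(-2)))*150 = (11*24)*150 = 264*150 = 39600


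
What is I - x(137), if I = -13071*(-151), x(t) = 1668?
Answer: 1972053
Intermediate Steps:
I = 1973721
I - x(137) = 1973721 - 1*1668 = 1973721 - 1668 = 1972053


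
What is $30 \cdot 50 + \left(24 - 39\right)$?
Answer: $1485$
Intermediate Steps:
$30 \cdot 50 + \left(24 - 39\right) = 1500 + \left(24 - 39\right) = 1500 - 15 = 1485$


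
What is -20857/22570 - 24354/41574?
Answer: -5759263/3814330 ≈ -1.5099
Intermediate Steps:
-20857/22570 - 24354/41574 = -20857*1/22570 - 24354*1/41574 = -20857/22570 - 99/169 = -5759263/3814330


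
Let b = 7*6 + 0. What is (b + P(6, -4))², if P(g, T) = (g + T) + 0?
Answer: 1936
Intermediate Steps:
P(g, T) = T + g (P(g, T) = (T + g) + 0 = T + g)
b = 42 (b = 42 + 0 = 42)
(b + P(6, -4))² = (42 + (-4 + 6))² = (42 + 2)² = 44² = 1936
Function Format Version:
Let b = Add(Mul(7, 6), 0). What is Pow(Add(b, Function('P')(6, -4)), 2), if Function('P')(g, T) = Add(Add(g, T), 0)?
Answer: 1936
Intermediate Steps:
Function('P')(g, T) = Add(T, g) (Function('P')(g, T) = Add(Add(T, g), 0) = Add(T, g))
b = 42 (b = Add(42, 0) = 42)
Pow(Add(b, Function('P')(6, -4)), 2) = Pow(Add(42, Add(-4, 6)), 2) = Pow(Add(42, 2), 2) = Pow(44, 2) = 1936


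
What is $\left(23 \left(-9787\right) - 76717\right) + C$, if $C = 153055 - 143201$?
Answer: $-291964$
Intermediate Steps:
$C = 9854$ ($C = 153055 - 143201 = 9854$)
$\left(23 \left(-9787\right) - 76717\right) + C = \left(23 \left(-9787\right) - 76717\right) + 9854 = \left(-225101 - 76717\right) + 9854 = -301818 + 9854 = -291964$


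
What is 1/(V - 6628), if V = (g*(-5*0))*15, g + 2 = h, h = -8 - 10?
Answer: -1/6628 ≈ -0.00015088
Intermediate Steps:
h = -18
g = -20 (g = -2 - 18 = -20)
V = 0 (V = -(-100)*0*15 = -20*0*15 = 0*15 = 0)
1/(V - 6628) = 1/(0 - 6628) = 1/(-6628) = -1/6628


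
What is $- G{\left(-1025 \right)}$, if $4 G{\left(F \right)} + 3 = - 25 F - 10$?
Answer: $-6403$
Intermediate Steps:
$G{\left(F \right)} = - \frac{13}{4} - \frac{25 F}{4}$ ($G{\left(F \right)} = - \frac{3}{4} + \frac{- 25 F - 10}{4} = - \frac{3}{4} + \frac{-10 - 25 F}{4} = - \frac{3}{4} - \left(\frac{5}{2} + \frac{25 F}{4}\right) = - \frac{13}{4} - \frac{25 F}{4}$)
$- G{\left(-1025 \right)} = - (- \frac{13}{4} - - \frac{25625}{4}) = - (- \frac{13}{4} + \frac{25625}{4}) = \left(-1\right) 6403 = -6403$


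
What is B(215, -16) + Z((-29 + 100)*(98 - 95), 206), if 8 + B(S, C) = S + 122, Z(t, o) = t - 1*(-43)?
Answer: 585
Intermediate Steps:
Z(t, o) = 43 + t (Z(t, o) = t + 43 = 43 + t)
B(S, C) = 114 + S (B(S, C) = -8 + (S + 122) = -8 + (122 + S) = 114 + S)
B(215, -16) + Z((-29 + 100)*(98 - 95), 206) = (114 + 215) + (43 + (-29 + 100)*(98 - 95)) = 329 + (43 + 71*3) = 329 + (43 + 213) = 329 + 256 = 585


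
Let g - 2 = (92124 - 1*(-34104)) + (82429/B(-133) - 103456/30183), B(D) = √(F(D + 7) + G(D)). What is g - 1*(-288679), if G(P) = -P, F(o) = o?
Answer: 12523094891/30183 + 82429*√7/7 ≈ 4.4606e+5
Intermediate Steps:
B(D) = √7 (B(D) = √((D + 7) - D) = √((7 + D) - D) = √7)
g = 3809896634/30183 + 82429*√7/7 (g = 2 + ((92124 - 1*(-34104)) + (82429/(√7) - 103456/30183)) = 2 + ((92124 + 34104) + (82429*(√7/7) - 103456*1/30183)) = 2 + (126228 + (82429*√7/7 - 103456/30183)) = 2 + (126228 + (-103456/30183 + 82429*√7/7)) = 2 + (3809836268/30183 + 82429*√7/7) = 3809896634/30183 + 82429*√7/7 ≈ 1.5738e+5)
g - 1*(-288679) = (3809896634/30183 + 82429*√7/7) - 1*(-288679) = (3809896634/30183 + 82429*√7/7) + 288679 = 12523094891/30183 + 82429*√7/7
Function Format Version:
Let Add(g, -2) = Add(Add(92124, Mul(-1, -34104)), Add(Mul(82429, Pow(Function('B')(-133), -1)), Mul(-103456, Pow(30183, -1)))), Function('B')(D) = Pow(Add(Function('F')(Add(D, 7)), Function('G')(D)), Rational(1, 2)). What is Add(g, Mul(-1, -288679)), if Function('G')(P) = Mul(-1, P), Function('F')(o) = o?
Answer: Add(Rational(12523094891, 30183), Mul(Rational(82429, 7), Pow(7, Rational(1, 2)))) ≈ 4.4606e+5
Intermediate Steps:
Function('B')(D) = Pow(7, Rational(1, 2)) (Function('B')(D) = Pow(Add(Add(D, 7), Mul(-1, D)), Rational(1, 2)) = Pow(Add(Add(7, D), Mul(-1, D)), Rational(1, 2)) = Pow(7, Rational(1, 2)))
g = Add(Rational(3809896634, 30183), Mul(Rational(82429, 7), Pow(7, Rational(1, 2)))) (g = Add(2, Add(Add(92124, Mul(-1, -34104)), Add(Mul(82429, Pow(Pow(7, Rational(1, 2)), -1)), Mul(-103456, Pow(30183, -1))))) = Add(2, Add(Add(92124, 34104), Add(Mul(82429, Mul(Rational(1, 7), Pow(7, Rational(1, 2)))), Mul(-103456, Rational(1, 30183))))) = Add(2, Add(126228, Add(Mul(Rational(82429, 7), Pow(7, Rational(1, 2))), Rational(-103456, 30183)))) = Add(2, Add(126228, Add(Rational(-103456, 30183), Mul(Rational(82429, 7), Pow(7, Rational(1, 2)))))) = Add(2, Add(Rational(3809836268, 30183), Mul(Rational(82429, 7), Pow(7, Rational(1, 2))))) = Add(Rational(3809896634, 30183), Mul(Rational(82429, 7), Pow(7, Rational(1, 2)))) ≈ 1.5738e+5)
Add(g, Mul(-1, -288679)) = Add(Add(Rational(3809896634, 30183), Mul(Rational(82429, 7), Pow(7, Rational(1, 2)))), Mul(-1, -288679)) = Add(Add(Rational(3809896634, 30183), Mul(Rational(82429, 7), Pow(7, Rational(1, 2)))), 288679) = Add(Rational(12523094891, 30183), Mul(Rational(82429, 7), Pow(7, Rational(1, 2))))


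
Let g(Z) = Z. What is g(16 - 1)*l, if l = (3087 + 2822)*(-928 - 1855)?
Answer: -246671205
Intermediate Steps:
l = -16444747 (l = 5909*(-2783) = -16444747)
g(16 - 1)*l = (16 - 1)*(-16444747) = 15*(-16444747) = -246671205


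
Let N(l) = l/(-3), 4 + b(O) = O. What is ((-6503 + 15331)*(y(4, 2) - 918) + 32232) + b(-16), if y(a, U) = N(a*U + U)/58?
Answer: -702298744/87 ≈ -8.0724e+6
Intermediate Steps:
b(O) = -4 + O
N(l) = -l/3 (N(l) = l*(-1/3) = -l/3)
y(a, U) = -U/174 - U*a/174 (y(a, U) = -(a*U + U)/3/58 = -(U*a + U)/3*(1/58) = -(U + U*a)/3*(1/58) = (-U/3 - U*a/3)*(1/58) = -U/174 - U*a/174)
((-6503 + 15331)*(y(4, 2) - 918) + 32232) + b(-16) = ((-6503 + 15331)*(-1/174*2*(1 + 4) - 918) + 32232) + (-4 - 16) = (8828*(-1/174*2*5 - 918) + 32232) - 20 = (8828*(-5/87 - 918) + 32232) - 20 = (8828*(-79871/87) + 32232) - 20 = (-705101188/87 + 32232) - 20 = -702297004/87 - 20 = -702298744/87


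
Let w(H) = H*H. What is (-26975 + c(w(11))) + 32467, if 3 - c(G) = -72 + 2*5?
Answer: 5557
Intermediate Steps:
w(H) = H**2
c(G) = 65 (c(G) = 3 - (-72 + 2*5) = 3 - (-72 + 10) = 3 - 1*(-62) = 3 + 62 = 65)
(-26975 + c(w(11))) + 32467 = (-26975 + 65) + 32467 = -26910 + 32467 = 5557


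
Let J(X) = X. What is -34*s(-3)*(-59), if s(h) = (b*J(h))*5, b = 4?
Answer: -120360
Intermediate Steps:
s(h) = 20*h (s(h) = (4*h)*5 = 20*h)
-34*s(-3)*(-59) = -680*(-3)*(-59) = -34*(-60)*(-59) = 2040*(-59) = -120360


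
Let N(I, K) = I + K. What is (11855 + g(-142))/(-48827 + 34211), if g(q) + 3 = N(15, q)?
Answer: -1675/2088 ≈ -0.80220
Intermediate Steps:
g(q) = 12 + q (g(q) = -3 + (15 + q) = 12 + q)
(11855 + g(-142))/(-48827 + 34211) = (11855 + (12 - 142))/(-48827 + 34211) = (11855 - 130)/(-14616) = 11725*(-1/14616) = -1675/2088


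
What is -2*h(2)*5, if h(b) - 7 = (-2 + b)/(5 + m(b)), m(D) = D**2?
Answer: -70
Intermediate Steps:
h(b) = 7 + (-2 + b)/(5 + b**2)
-2*h(2)*5 = -2*(33 + 2 + 7*2**2)/(5 + 2**2)*5 = -2*(33 + 2 + 7*4)/(5 + 4)*5 = -2*(33 + 2 + 28)/9*5 = -2*63/9*5 = -2*7*5 = -14*5 = -70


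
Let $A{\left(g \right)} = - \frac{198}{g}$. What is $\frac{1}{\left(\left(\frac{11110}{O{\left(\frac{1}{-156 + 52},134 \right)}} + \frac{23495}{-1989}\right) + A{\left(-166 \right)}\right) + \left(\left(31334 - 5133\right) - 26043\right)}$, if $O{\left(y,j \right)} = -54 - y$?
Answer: $- \frac{185392701}{10826392300} \approx -0.017124$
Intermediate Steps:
$\frac{1}{\left(\left(\frac{11110}{O{\left(\frac{1}{-156 + 52},134 \right)}} + \frac{23495}{-1989}\right) + A{\left(-166 \right)}\right) + \left(\left(31334 - 5133\right) - 26043\right)} = \frac{1}{\left(\left(\frac{11110}{-54 - \frac{1}{-156 + 52}} + \frac{23495}{-1989}\right) - \frac{198}{-166}\right) + \left(\left(31334 - 5133\right) - 26043\right)} = \frac{1}{\left(\left(\frac{11110}{-54 - \frac{1}{-104}} + 23495 \left(- \frac{1}{1989}\right)\right) - - \frac{99}{83}\right) + \left(26201 - 26043\right)} = \frac{1}{\left(\left(\frac{11110}{-54 - - \frac{1}{104}} - \frac{23495}{1989}\right) + \frac{99}{83}\right) + 158} = \frac{1}{\left(\left(\frac{11110}{-54 + \frac{1}{104}} - \frac{23495}{1989}\right) + \frac{99}{83}\right) + 158} = \frac{1}{\left(\left(\frac{11110}{- \frac{5615}{104}} - \frac{23495}{1989}\right) + \frac{99}{83}\right) + 158} = \frac{1}{\left(\left(11110 \left(- \frac{104}{5615}\right) - \frac{23495}{1989}\right) + \frac{99}{83}\right) + 158} = \frac{1}{\left(\left(- \frac{231088}{1123} - \frac{23495}{1989}\right) + \frac{99}{83}\right) + 158} = \frac{1}{\left(- \frac{486018917}{2233647} + \frac{99}{83}\right) + 158} = \frac{1}{- \frac{40118439058}{185392701} + 158} = \frac{1}{- \frac{10826392300}{185392701}} = - \frac{185392701}{10826392300}$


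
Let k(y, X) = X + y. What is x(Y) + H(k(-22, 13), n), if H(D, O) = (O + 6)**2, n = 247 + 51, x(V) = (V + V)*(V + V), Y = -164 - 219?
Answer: 679172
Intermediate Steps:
Y = -383
x(V) = 4*V**2 (x(V) = (2*V)*(2*V) = 4*V**2)
n = 298
H(D, O) = (6 + O)**2
x(Y) + H(k(-22, 13), n) = 4*(-383)**2 + (6 + 298)**2 = 4*146689 + 304**2 = 586756 + 92416 = 679172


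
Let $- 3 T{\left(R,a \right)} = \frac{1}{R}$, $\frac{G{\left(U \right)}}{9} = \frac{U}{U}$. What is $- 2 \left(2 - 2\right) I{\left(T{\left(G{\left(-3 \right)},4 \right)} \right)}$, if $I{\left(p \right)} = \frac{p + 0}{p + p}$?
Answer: $0$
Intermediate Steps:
$G{\left(U \right)} = 9$ ($G{\left(U \right)} = 9 \frac{U}{U} = 9 \cdot 1 = 9$)
$T{\left(R,a \right)} = - \frac{1}{3 R}$
$I{\left(p \right)} = \frac{1}{2}$ ($I{\left(p \right)} = \frac{p}{2 p} = p \frac{1}{2 p} = \frac{1}{2}$)
$- 2 \left(2 - 2\right) I{\left(T{\left(G{\left(-3 \right)},4 \right)} \right)} = - 2 \left(2 - 2\right) \frac{1}{2} = \left(-2\right) 0 \cdot \frac{1}{2} = 0 \cdot \frac{1}{2} = 0$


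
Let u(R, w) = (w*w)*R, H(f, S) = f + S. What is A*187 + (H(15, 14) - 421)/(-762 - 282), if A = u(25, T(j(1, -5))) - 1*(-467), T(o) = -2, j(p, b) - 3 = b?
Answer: 27673667/261 ≈ 1.0603e+5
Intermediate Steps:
j(p, b) = 3 + b
H(f, S) = S + f
u(R, w) = R*w² (u(R, w) = w²*R = R*w²)
A = 567 (A = 25*(-2)² - 1*(-467) = 25*4 + 467 = 100 + 467 = 567)
A*187 + (H(15, 14) - 421)/(-762 - 282) = 567*187 + ((14 + 15) - 421)/(-762 - 282) = 106029 + (29 - 421)/(-1044) = 106029 - 392*(-1/1044) = 106029 + 98/261 = 27673667/261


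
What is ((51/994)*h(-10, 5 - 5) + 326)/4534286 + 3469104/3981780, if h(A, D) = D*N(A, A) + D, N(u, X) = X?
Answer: 218488996667/250757351515 ≈ 0.87132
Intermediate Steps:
h(A, D) = D + A*D (h(A, D) = D*A + D = A*D + D = D + A*D)
((51/994)*h(-10, 5 - 5) + 326)/4534286 + 3469104/3981780 = ((51/994)*((5 - 5)*(1 - 10)) + 326)/4534286 + 3469104/3981780 = ((51*(1/994))*(0*(-9)) + 326)*(1/4534286) + 3469104*(1/3981780) = ((51/994)*0 + 326)*(1/4534286) + 96364/110605 = (0 + 326)*(1/4534286) + 96364/110605 = 326*(1/4534286) + 96364/110605 = 163/2267143 + 96364/110605 = 218488996667/250757351515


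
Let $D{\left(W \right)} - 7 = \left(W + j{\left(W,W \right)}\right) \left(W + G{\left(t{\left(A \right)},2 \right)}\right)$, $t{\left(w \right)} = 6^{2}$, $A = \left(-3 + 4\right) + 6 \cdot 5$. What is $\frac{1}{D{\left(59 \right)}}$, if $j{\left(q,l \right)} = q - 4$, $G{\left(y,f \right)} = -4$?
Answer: $\frac{1}{6277} \approx 0.00015931$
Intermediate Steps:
$A = 31$ ($A = 1 + 30 = 31$)
$t{\left(w \right)} = 36$
$j{\left(q,l \right)} = -4 + q$
$D{\left(W \right)} = 7 + \left(-4 + W\right) \left(-4 + 2 W\right)$ ($D{\left(W \right)} = 7 + \left(W + \left(-4 + W\right)\right) \left(W - 4\right) = 7 + \left(-4 + 2 W\right) \left(-4 + W\right) = 7 + \left(-4 + W\right) \left(-4 + 2 W\right)$)
$\frac{1}{D{\left(59 \right)}} = \frac{1}{23 - 708 + 2 \cdot 59^{2}} = \frac{1}{23 - 708 + 2 \cdot 3481} = \frac{1}{23 - 708 + 6962} = \frac{1}{6277}$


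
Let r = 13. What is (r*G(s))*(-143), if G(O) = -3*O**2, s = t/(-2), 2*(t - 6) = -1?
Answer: 674817/16 ≈ 42176.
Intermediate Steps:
t = 11/2 (t = 6 + (1/2)*(-1) = 6 - 1/2 = 11/2 ≈ 5.5000)
s = -11/4 (s = (11/2)/(-2) = (11/2)*(-1/2) = -11/4 ≈ -2.7500)
(r*G(s))*(-143) = (13*(-3*(-11/4)**2))*(-143) = (13*(-3*121/16))*(-143) = (13*(-363/16))*(-143) = -4719/16*(-143) = 674817/16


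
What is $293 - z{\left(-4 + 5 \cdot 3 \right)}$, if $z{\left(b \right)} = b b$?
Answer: $172$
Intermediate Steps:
$z{\left(b \right)} = b^{2}$
$293 - z{\left(-4 + 5 \cdot 3 \right)} = 293 - \left(-4 + 5 \cdot 3\right)^{2} = 293 - \left(-4 + 15\right)^{2} = 293 - 11^{2} = 293 - 121 = 172$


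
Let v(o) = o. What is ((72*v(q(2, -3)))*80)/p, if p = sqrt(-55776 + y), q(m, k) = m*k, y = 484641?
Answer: -2304*sqrt(428865)/28591 ≈ -52.773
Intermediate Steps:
q(m, k) = k*m
p = sqrt(428865) (p = sqrt(-55776 + 484641) = sqrt(428865) ≈ 654.88)
((72*v(q(2, -3)))*80)/p = ((72*(-3*2))*80)/(sqrt(428865)) = ((72*(-6))*80)*(sqrt(428865)/428865) = (-432*80)*(sqrt(428865)/428865) = -2304*sqrt(428865)/28591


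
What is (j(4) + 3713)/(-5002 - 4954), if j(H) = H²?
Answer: -3729/9956 ≈ -0.37455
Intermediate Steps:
(j(4) + 3713)/(-5002 - 4954) = (4² + 3713)/(-5002 - 4954) = (16 + 3713)/(-9956) = 3729*(-1/9956) = -3729/9956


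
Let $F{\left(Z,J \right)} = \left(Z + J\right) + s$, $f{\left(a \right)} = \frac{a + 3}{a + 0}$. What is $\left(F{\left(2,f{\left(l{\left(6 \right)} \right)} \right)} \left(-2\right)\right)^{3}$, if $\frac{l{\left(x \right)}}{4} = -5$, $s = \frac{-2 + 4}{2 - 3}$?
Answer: $- \frac{4913}{1000} \approx -4.913$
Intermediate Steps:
$s = -2$ ($s = \frac{2}{-1} = 2 \left(-1\right) = -2$)
$l{\left(x \right)} = -20$ ($l{\left(x \right)} = 4 \left(-5\right) = -20$)
$f{\left(a \right)} = \frac{3 + a}{a}$
$F{\left(Z,J \right)} = -2 + J + Z$ ($F{\left(Z,J \right)} = \left(Z + J\right) - 2 = \left(J + Z\right) - 2 = -2 + J + Z$)
$\left(F{\left(2,f{\left(l{\left(6 \right)} \right)} \right)} \left(-2\right)\right)^{3} = \left(\left(-2 + \frac{3 - 20}{-20} + 2\right) \left(-2\right)\right)^{3} = \left(\left(-2 - - \frac{17}{20} + 2\right) \left(-2\right)\right)^{3} = \left(\left(-2 + \frac{17}{20} + 2\right) \left(-2\right)\right)^{3} = \left(\frac{17}{20} \left(-2\right)\right)^{3} = \left(- \frac{17}{10}\right)^{3} = - \frac{4913}{1000}$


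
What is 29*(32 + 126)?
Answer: 4582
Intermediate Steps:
29*(32 + 126) = 29*158 = 4582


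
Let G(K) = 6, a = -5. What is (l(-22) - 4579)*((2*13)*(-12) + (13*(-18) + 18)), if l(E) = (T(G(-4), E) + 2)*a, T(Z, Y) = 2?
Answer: 2428272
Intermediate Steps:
l(E) = -20 (l(E) = (2 + 2)*(-5) = 4*(-5) = -20)
(l(-22) - 4579)*((2*13)*(-12) + (13*(-18) + 18)) = (-20 - 4579)*((2*13)*(-12) + (13*(-18) + 18)) = -4599*(26*(-12) + (-234 + 18)) = -4599*(-312 - 216) = -4599*(-528) = 2428272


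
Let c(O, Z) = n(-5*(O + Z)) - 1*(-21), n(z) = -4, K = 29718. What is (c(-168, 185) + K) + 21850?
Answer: 51585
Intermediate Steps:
c(O, Z) = 17 (c(O, Z) = -4 - 1*(-21) = -4 + 21 = 17)
(c(-168, 185) + K) + 21850 = (17 + 29718) + 21850 = 29735 + 21850 = 51585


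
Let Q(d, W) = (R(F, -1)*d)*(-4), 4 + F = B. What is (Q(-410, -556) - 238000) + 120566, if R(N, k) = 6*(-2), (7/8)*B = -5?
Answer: -137114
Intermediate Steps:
B = -40/7 (B = (8/7)*(-5) = -40/7 ≈ -5.7143)
F = -68/7 (F = -4 - 40/7 = -68/7 ≈ -9.7143)
R(N, k) = -12
Q(d, W) = 48*d (Q(d, W) = -12*d*(-4) = 48*d)
(Q(-410, -556) - 238000) + 120566 = (48*(-410) - 238000) + 120566 = (-19680 - 238000) + 120566 = -257680 + 120566 = -137114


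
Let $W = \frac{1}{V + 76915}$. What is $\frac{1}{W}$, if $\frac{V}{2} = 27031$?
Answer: $130977$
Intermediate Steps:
$V = 54062$ ($V = 2 \cdot 27031 = 54062$)
$W = \frac{1}{130977}$ ($W = \frac{1}{54062 + 76915} = \frac{1}{130977} \approx 7.6349 \cdot 10^{-6}$)
$\frac{1}{W} = \frac{1}{\frac{1}{130977}} = 130977$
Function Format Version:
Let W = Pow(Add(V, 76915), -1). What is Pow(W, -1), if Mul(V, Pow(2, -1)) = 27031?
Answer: 130977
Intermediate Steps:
V = 54062 (V = Mul(2, 27031) = 54062)
W = Rational(1, 130977) (W = Pow(Add(54062, 76915), -1) = Pow(130977, -1) = Rational(1, 130977) ≈ 7.6349e-6)
Pow(W, -1) = Pow(Rational(1, 130977), -1) = 130977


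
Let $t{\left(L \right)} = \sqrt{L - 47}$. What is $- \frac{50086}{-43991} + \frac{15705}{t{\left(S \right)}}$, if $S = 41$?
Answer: $\frac{50086}{43991} - \frac{5235 i \sqrt{6}}{2} \approx 1.1386 - 6411.5 i$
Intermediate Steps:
$t{\left(L \right)} = \sqrt{-47 + L}$
$- \frac{50086}{-43991} + \frac{15705}{t{\left(S \right)}} = - \frac{50086}{-43991} + \frac{15705}{\sqrt{-47 + 41}} = \left(-50086\right) \left(- \frac{1}{43991}\right) + \frac{15705}{\sqrt{-6}} = \frac{50086}{43991} + \frac{15705}{i \sqrt{6}} = \frac{50086}{43991} + 15705 \left(- \frac{i \sqrt{6}}{6}\right) = \frac{50086}{43991} - \frac{5235 i \sqrt{6}}{2}$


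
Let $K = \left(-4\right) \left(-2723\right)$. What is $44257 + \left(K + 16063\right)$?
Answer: $71212$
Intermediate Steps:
$K = 10892$
$44257 + \left(K + 16063\right) = 44257 + \left(10892 + 16063\right) = 44257 + 26955 = 71212$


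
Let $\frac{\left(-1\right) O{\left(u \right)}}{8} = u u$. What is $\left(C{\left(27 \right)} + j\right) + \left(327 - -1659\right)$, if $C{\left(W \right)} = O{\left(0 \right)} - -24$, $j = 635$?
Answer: $2645$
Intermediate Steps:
$O{\left(u \right)} = - 8 u^{2}$ ($O{\left(u \right)} = - 8 u u = - 8 u^{2}$)
$C{\left(W \right)} = 24$ ($C{\left(W \right)} = - 8 \cdot 0^{2} - -24 = \left(-8\right) 0 + 24 = 0 + 24 = 24$)
$\left(C{\left(27 \right)} + j\right) + \left(327 - -1659\right) = \left(24 + 635\right) + \left(327 - -1659\right) = 659 + \left(327 + 1659\right) = 659 + 1986 = 2645$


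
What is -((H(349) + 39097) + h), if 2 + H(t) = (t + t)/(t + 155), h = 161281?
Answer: -50495101/252 ≈ -2.0038e+5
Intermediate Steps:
H(t) = -2 + 2*t/(155 + t) (H(t) = -2 + (t + t)/(t + 155) = -2 + (2*t)/(155 + t) = -2 + 2*t/(155 + t))
-((H(349) + 39097) + h) = -((-310/(155 + 349) + 39097) + 161281) = -((-310/504 + 39097) + 161281) = -((-310*1/504 + 39097) + 161281) = -((-155/252 + 39097) + 161281) = -(9852289/252 + 161281) = -1*50495101/252 = -50495101/252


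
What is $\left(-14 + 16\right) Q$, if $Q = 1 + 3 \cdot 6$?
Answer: $38$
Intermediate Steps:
$Q = 19$ ($Q = 1 + 18 = 19$)
$\left(-14 + 16\right) Q = \left(-14 + 16\right) 19 = 2 \cdot 19 = 38$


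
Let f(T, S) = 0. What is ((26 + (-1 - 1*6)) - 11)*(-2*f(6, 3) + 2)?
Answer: 16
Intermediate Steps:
((26 + (-1 - 1*6)) - 11)*(-2*f(6, 3) + 2) = ((26 + (-1 - 1*6)) - 11)*(-2*0 + 2) = ((26 + (-1 - 6)) - 11)*(0 + 2) = ((26 - 7) - 11)*2 = (19 - 11)*2 = 8*2 = 16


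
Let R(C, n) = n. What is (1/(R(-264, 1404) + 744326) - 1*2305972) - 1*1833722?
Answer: -3087094006619/745730 ≈ -4.1397e+6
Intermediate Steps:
(1/(R(-264, 1404) + 744326) - 1*2305972) - 1*1833722 = (1/(1404 + 744326) - 1*2305972) - 1*1833722 = (1/745730 - 2305972) - 1833722 = -1719632499559/745730 - 1833722 = -3087094006619/745730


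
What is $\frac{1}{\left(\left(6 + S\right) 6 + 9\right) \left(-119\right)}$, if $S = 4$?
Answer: $- \frac{1}{8211} \approx -0.00012179$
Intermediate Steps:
$\frac{1}{\left(\left(6 + S\right) 6 + 9\right) \left(-119\right)} = \frac{1}{\left(\left(6 + 4\right) 6 + 9\right) \left(-119\right)} = \frac{1}{\left(10 \cdot 6 + 9\right) \left(-119\right)} = \frac{1}{\left(60 + 9\right) \left(-119\right)} = \frac{1}{69 \left(-119\right)} = \frac{1}{-8211} = - \frac{1}{8211}$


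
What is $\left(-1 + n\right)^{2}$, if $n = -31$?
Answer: $1024$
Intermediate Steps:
$\left(-1 + n\right)^{2} = \left(-1 - 31\right)^{2} = \left(-32\right)^{2} = 1024$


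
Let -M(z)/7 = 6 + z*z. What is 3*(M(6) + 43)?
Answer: -753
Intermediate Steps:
M(z) = -42 - 7*z**2 (M(z) = -7*(6 + z*z) = -7*(6 + z**2) = -42 - 7*z**2)
3*(M(6) + 43) = 3*((-42 - 7*6**2) + 43) = 3*((-42 - 7*36) + 43) = 3*((-42 - 252) + 43) = 3*(-294 + 43) = 3*(-251) = -753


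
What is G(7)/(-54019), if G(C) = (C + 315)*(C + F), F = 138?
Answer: -6670/7717 ≈ -0.86433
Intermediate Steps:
G(C) = (138 + C)*(315 + C) (G(C) = (C + 315)*(C + 138) = (315 + C)*(138 + C) = (138 + C)*(315 + C))
G(7)/(-54019) = (43470 + 7**2 + 453*7)/(-54019) = (43470 + 49 + 3171)*(-1/54019) = 46690*(-1/54019) = -6670/7717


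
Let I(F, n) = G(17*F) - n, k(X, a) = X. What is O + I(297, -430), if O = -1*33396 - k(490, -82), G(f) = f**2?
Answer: 25458945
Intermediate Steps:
O = -33886 (O = -1*33396 - 1*490 = -33396 - 490 = -33886)
I(F, n) = -n + 289*F**2 (I(F, n) = (17*F)**2 - n = 289*F**2 - n = -n + 289*F**2)
O + I(297, -430) = -33886 + (-1*(-430) + 289*297**2) = -33886 + (430 + 289*88209) = -33886 + (430 + 25492401) = -33886 + 25492831 = 25458945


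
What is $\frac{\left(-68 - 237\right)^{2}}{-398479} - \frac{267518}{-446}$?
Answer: $\frac{53279407986}{88860817} \approx 599.58$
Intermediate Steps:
$\frac{\left(-68 - 237\right)^{2}}{-398479} - \frac{267518}{-446} = \left(-305\right)^{2} \left(- \frac{1}{398479}\right) - - \frac{133759}{223} = 93025 \left(- \frac{1}{398479}\right) + \frac{133759}{223} = - \frac{93025}{398479} + \frac{133759}{223} = \frac{53279407986}{88860817}$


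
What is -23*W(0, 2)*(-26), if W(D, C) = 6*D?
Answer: 0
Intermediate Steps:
-23*W(0, 2)*(-26) = -138*0*(-26) = -23*0*(-26) = 0*(-26) = 0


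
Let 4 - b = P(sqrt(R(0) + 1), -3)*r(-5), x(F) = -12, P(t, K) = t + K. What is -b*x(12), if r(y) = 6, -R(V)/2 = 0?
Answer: 192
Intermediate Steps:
R(V) = 0 (R(V) = -2*0 = 0)
P(t, K) = K + t
b = 16 (b = 4 - (-3 + sqrt(0 + 1))*6 = 4 - (-3 + sqrt(1))*6 = 4 - (-3 + 1)*6 = 4 - (-2)*6 = 4 - 1*(-12) = 4 + 12 = 16)
-b*x(12) = -16*(-12) = -1*(-192) = 192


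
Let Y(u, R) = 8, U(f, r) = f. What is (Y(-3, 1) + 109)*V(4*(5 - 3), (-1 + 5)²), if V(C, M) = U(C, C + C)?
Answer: 936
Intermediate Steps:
V(C, M) = C
(Y(-3, 1) + 109)*V(4*(5 - 3), (-1 + 5)²) = (8 + 109)*(4*(5 - 3)) = 117*(4*2) = 117*8 = 936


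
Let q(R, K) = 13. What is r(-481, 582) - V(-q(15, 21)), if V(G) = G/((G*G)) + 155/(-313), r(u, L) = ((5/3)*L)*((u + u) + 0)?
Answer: -3796944332/4069 ≈ -9.3314e+5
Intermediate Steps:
r(u, L) = 10*L*u/3 (r(u, L) = ((5*(⅓))*L)*(2*u + 0) = (5*L/3)*(2*u) = 10*L*u/3)
V(G) = -155/313 + 1/G (V(G) = G/(G²) + 155*(-1/313) = G/G² - 155/313 = 1/G - 155/313 = -155/313 + 1/G)
r(-481, 582) - V(-q(15, 21)) = (10/3)*582*(-481) - (-155/313 + 1/(-1*13)) = -933140 - (-155/313 + 1/(-13)) = -933140 - (-155/313 - 1/13) = -933140 - 1*(-2328/4069) = -933140 + 2328/4069 = -3796944332/4069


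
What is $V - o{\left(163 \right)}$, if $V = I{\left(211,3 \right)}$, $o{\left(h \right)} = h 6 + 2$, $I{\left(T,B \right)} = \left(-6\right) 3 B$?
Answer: $-1034$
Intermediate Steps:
$I{\left(T,B \right)} = - 18 B$
$o{\left(h \right)} = 2 + 6 h$ ($o{\left(h \right)} = 6 h + 2 = 2 + 6 h$)
$V = -54$ ($V = \left(-18\right) 3 = -54$)
$V - o{\left(163 \right)} = -54 - \left(2 + 6 \cdot 163\right) = -54 - \left(2 + 978\right) = -54 - 980 = -1034$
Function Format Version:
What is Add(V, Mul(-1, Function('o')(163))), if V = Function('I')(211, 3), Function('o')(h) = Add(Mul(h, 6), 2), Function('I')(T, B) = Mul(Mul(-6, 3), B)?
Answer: -1034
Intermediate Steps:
Function('I')(T, B) = Mul(-18, B)
Function('o')(h) = Add(2, Mul(6, h)) (Function('o')(h) = Add(Mul(6, h), 2) = Add(2, Mul(6, h)))
V = -54 (V = Mul(-18, 3) = -54)
Add(V, Mul(-1, Function('o')(163))) = Add(-54, Mul(-1, Add(2, Mul(6, 163)))) = Add(-54, Mul(-1, Add(2, 978))) = Add(-54, Mul(-1, 980)) = Add(-54, -980) = -1034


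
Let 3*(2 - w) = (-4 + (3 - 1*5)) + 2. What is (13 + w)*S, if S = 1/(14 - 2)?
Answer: 49/36 ≈ 1.3611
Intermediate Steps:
S = 1/12 ≈ 0.083333
w = 10/3 (w = 2 - ((-4 + (3 - 1*5)) + 2)/3 = 2 - ((-4 + (3 - 5)) + 2)/3 = 2 - ((-4 - 2) + 2)/3 = 2 - (-6 + 2)/3 = 2 - ⅓*(-4) = 2 + 4/3 = 10/3 ≈ 3.3333)
(13 + w)*S = (13 + 10/3)*(1/12) = (49/3)*(1/12) = 49/36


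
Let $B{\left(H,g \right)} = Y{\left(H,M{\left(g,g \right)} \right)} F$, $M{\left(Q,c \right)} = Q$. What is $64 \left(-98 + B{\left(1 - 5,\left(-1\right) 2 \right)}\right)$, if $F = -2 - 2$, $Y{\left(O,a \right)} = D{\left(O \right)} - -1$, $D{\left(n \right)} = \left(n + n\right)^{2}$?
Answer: $-22912$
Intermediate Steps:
$D{\left(n \right)} = 4 n^{2}$ ($D{\left(n \right)} = \left(2 n\right)^{2} = 4 n^{2}$)
$Y{\left(O,a \right)} = 1 + 4 O^{2}$ ($Y{\left(O,a \right)} = 4 O^{2} - -1 = 4 O^{2} + 1 = 1 + 4 O^{2}$)
$F = -4$
$B{\left(H,g \right)} = -4 - 16 H^{2}$ ($B{\left(H,g \right)} = \left(1 + 4 H^{2}\right) \left(-4\right) = -4 - 16 H^{2}$)
$64 \left(-98 + B{\left(1 - 5,\left(-1\right) 2 \right)}\right) = 64 \left(-98 - \left(4 + 16 \left(1 - 5\right)^{2}\right)\right) = 64 \left(-98 - \left(4 + 16 \left(-4\right)^{2}\right)\right) = 64 \left(-98 - 260\right) = 64 \left(-358\right) = -22912$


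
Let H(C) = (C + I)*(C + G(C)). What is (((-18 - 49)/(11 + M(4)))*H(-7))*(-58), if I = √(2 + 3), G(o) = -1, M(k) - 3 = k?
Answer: 108808/9 - 15544*√5/9 ≈ 8227.8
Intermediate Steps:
M(k) = 3 + k
I = √5 ≈ 2.2361
H(C) = (-1 + C)*(C + √5) (H(C) = (C + √5)*(C - 1) = (C + √5)*(-1 + C) = (-1 + C)*(C + √5))
(((-18 - 49)/(11 + M(4)))*H(-7))*(-58) = (((-18 - 49)/(11 + (3 + 4)))*((-7)² - 1*(-7) - √5 - 7*√5))*(-58) = ((-67/(11 + 7))*(49 + 7 - √5 - 7*√5))*(-58) = ((-67/18)*(56 - 8*√5))*(-58) = ((-67*1/18)*(56 - 8*√5))*(-58) = -67*(56 - 8*√5)/18*(-58) = (-1876/9 + 268*√5/9)*(-58) = 108808/9 - 15544*√5/9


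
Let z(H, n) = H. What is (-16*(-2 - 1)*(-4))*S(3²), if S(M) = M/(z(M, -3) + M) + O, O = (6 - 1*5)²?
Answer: -288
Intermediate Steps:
O = 1 (O = (6 - 5)² = 1² = 1)
S(M) = 3/2 (S(M) = M/(M + M) + 1 = M/((2*M)) + 1 = M*(1/(2*M)) + 1 = ½ + 1 = 3/2)
(-16*(-2 - 1)*(-4))*S(3²) = -16*(-2 - 1)*(-4)*(3/2) = -(-48)*(-4)*(3/2) = -16*12*(3/2) = -192*3/2 = -288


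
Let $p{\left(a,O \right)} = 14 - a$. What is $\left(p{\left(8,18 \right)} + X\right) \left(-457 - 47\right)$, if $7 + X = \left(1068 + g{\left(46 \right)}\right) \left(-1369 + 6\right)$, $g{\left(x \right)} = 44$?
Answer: $763891128$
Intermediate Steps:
$X = -1515663$ ($X = -7 + \left(1068 + 44\right) \left(-1369 + 6\right) = -7 + 1112 \left(-1363\right) = -7 - 1515656 = -1515663$)
$\left(p{\left(8,18 \right)} + X\right) \left(-457 - 47\right) = \left(\left(14 - 8\right) - 1515663\right) \left(-457 - 47\right) = \left(\left(14 - 8\right) - 1515663\right) \left(-504\right) = \left(6 - 1515663\right) \left(-504\right) = \left(-1515657\right) \left(-504\right) = 763891128$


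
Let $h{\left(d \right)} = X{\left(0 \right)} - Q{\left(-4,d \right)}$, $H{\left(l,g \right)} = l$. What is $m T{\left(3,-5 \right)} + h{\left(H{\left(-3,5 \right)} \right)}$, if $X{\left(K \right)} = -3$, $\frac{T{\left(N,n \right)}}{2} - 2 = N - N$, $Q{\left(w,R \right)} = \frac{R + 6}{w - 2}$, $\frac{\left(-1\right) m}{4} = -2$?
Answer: $\frac{59}{2} \approx 29.5$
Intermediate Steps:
$m = 8$ ($m = \left(-4\right) \left(-2\right) = 8$)
$Q{\left(w,R \right)} = \frac{6 + R}{-2 + w}$
$T{\left(N,n \right)} = 4$ ($T{\left(N,n \right)} = 4 + 2 \left(N - N\right) = 4 + 2 \cdot 0 = 4 + 0 = 4$)
$h{\left(d \right)} = -2 + \frac{d}{6}$ ($h{\left(d \right)} = -3 - \frac{6 + d}{-2 - 4} = -3 - \frac{6 + d}{-6} = -3 - - \frac{6 + d}{6} = -3 - \left(-1 - \frac{d}{6}\right) = -3 + \left(1 + \frac{d}{6}\right) = -2 + \frac{d}{6}$)
$m T{\left(3,-5 \right)} + h{\left(H{\left(-3,5 \right)} \right)} = 8 \cdot 4 + \left(-2 + \frac{1}{6} \left(-3\right)\right) = 32 - \frac{5}{2} = \frac{59}{2}$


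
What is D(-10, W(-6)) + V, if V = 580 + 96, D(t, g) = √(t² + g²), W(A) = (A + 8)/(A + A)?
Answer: 676 + √3601/6 ≈ 686.00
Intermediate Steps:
W(A) = (8 + A)/(2*A) (W(A) = (8 + A)/((2*A)) = (8 + A)*(1/(2*A)) = (8 + A)/(2*A))
D(t, g) = √(g² + t²)
V = 676
D(-10, W(-6)) + V = √(((½)*(8 - 6)/(-6))² + (-10)²) + 676 = √(((½)*(-⅙)*2)² + 100) + 676 = √((-⅙)² + 100) + 676 = √(1/36 + 100) + 676 = √(3601/36) + 676 = √3601/6 + 676 = 676 + √3601/6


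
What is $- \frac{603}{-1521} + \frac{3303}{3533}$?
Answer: $\frac{794918}{597077} \approx 1.3313$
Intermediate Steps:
$- \frac{603}{-1521} + \frac{3303}{3533} = \left(-603\right) \left(- \frac{1}{1521}\right) + 3303 \cdot \frac{1}{3533} = \frac{67}{169} + \frac{3303}{3533} = \frac{794918}{597077}$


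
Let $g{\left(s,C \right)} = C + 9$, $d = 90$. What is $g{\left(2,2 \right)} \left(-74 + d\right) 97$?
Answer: $17072$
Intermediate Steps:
$g{\left(s,C \right)} = 9 + C$
$g{\left(2,2 \right)} \left(-74 + d\right) 97 = \left(9 + 2\right) \left(-74 + 90\right) 97 = 11 \cdot 16 \cdot 97 = 11 \cdot 1552 = 17072$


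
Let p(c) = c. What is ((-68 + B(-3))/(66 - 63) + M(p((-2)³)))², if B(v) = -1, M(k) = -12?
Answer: 1225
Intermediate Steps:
((-68 + B(-3))/(66 - 63) + M(p((-2)³)))² = ((-68 - 1)/(66 - 63) - 12)² = (-69/3 - 12)² = (-69*⅓ - 12)² = (-23 - 12)² = (-35)² = 1225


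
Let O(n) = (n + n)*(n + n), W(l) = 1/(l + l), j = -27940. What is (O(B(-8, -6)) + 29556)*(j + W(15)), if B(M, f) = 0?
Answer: -4128968274/5 ≈ -8.2579e+8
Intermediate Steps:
W(l) = 1/(2*l)
O(n) = 4*n**2 (O(n) = (2*n)*(2*n) = 4*n**2)
(O(B(-8, -6)) + 29556)*(j + W(15)) = (4*0**2 + 29556)*(-27940 + (1/2)/15) = (4*0 + 29556)*(-27940 + (1/2)*(1/15)) = (0 + 29556)*(-27940 + 1/30) = 29556*(-838199/30) = -4128968274/5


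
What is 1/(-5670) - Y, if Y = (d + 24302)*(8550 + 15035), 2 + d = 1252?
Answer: -3416991026401/5670 ≈ -6.0264e+8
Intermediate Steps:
d = 1250 (d = -2 + 1252 = 1250)
Y = 602643920 (Y = (1250 + 24302)*(8550 + 15035) = 25552*23585 = 602643920)
1/(-5670) - Y = 1/(-5670) - 1*602643920 = -1/5670 - 602643920 = -3416991026401/5670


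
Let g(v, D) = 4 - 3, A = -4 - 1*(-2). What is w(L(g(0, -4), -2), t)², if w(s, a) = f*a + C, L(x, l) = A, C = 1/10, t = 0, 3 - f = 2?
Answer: 1/100 ≈ 0.010000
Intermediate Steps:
f = 1 (f = 3 - 1*2 = 3 - 2 = 1)
C = ⅒ (C = 1*(⅒) = ⅒ ≈ 0.10000)
A = -2 (A = -4 + 2 = -2)
g(v, D) = 1
L(x, l) = -2
w(s, a) = ⅒ + a (w(s, a) = 1*a + ⅒ = a + ⅒ = ⅒ + a)
w(L(g(0, -4), -2), t)² = (⅒ + 0)² = (⅒)² = 1/100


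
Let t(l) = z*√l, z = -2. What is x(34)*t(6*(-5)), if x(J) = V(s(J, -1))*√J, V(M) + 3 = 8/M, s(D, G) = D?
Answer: 188*I*√255/17 ≈ 176.6*I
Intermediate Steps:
V(M) = -3 + 8/M
x(J) = √J*(-3 + 8/J) (x(J) = (-3 + 8/J)*√J = √J*(-3 + 8/J))
t(l) = -2*√l
x(34)*t(6*(-5)) = ((8 - 3*34)/√34)*(-2*I*√30) = ((√34/34)*(8 - 102))*(-2*I*√30) = ((√34/34)*(-94))*(-2*I*√30) = (-47*√34/17)*(-2*I*√30) = 188*I*√255/17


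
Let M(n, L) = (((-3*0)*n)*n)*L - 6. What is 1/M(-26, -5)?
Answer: -⅙ ≈ -0.16667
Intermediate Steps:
M(n, L) = -6 (M(n, L) = ((0*n)*n)*L - 6 = (0*n)*L - 6 = 0*L - 6 = 0 - 6 = -6)
1/M(-26, -5) = 1/(-6) = -⅙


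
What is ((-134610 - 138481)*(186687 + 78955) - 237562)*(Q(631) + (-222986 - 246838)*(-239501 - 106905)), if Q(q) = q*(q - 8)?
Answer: -11806664000253713858488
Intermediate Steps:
Q(q) = q*(-8 + q)
((-134610 - 138481)*(186687 + 78955) - 237562)*(Q(631) + (-222986 - 246838)*(-239501 - 106905)) = ((-134610 - 138481)*(186687 + 78955) - 237562)*(631*(-8 + 631) + (-222986 - 246838)*(-239501 - 106905)) = (-273091*265642 - 237562)*(631*623 - 469824*(-346406)) = (-72544439422 - 237562)*(393113 + 162749852544) = -72544676984*162750245657 = -11806664000253713858488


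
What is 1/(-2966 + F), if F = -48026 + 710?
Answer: -1/50282 ≈ -1.9888e-5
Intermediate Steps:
F = -47316
1/(-2966 + F) = 1/(-2966 - 47316) = 1/(-50282) = -1/50282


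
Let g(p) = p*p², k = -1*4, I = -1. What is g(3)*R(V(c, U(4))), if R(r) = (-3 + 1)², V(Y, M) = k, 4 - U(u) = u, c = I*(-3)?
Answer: 108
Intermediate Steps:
c = 3 (c = -1*(-3) = 3)
U(u) = 4 - u
k = -4
V(Y, M) = -4
R(r) = 4 (R(r) = (-2)² = 4)
g(p) = p³
g(3)*R(V(c, U(4))) = 3³*4 = 27*4 = 108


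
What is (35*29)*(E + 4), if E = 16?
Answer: 20300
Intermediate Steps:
(35*29)*(E + 4) = (35*29)*(16 + 4) = 1015*20 = 20300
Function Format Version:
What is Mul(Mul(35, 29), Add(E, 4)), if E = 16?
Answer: 20300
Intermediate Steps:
Mul(Mul(35, 29), Add(E, 4)) = Mul(Mul(35, 29), Add(16, 4)) = Mul(1015, 20) = 20300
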